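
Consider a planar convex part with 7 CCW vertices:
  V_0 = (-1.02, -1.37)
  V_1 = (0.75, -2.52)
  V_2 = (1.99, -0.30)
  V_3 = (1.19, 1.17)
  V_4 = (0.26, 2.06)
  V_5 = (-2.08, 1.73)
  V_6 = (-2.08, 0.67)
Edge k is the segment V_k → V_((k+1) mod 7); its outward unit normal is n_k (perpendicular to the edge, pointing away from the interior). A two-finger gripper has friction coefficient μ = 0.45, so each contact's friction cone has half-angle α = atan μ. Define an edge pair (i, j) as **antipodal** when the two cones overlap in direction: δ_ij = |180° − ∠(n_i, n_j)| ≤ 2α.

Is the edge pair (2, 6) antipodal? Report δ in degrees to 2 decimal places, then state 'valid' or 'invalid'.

δ = 1.10°, valid

α = atan 0.45 = 24.23°;  2α = 48.46°
edge 2: e_2 = (-0.80, +1.47);  n_2 = (+0.8784, +0.4780)
edge 6: e_6 = (+1.06, -2.04);  n_6 = (-0.8874, -0.4611)
∠(n_2, n_6) = 178.90°
δ = |180° − 178.90°| = 1.10°
1.10° ≤ 2α = 48.46°  →  valid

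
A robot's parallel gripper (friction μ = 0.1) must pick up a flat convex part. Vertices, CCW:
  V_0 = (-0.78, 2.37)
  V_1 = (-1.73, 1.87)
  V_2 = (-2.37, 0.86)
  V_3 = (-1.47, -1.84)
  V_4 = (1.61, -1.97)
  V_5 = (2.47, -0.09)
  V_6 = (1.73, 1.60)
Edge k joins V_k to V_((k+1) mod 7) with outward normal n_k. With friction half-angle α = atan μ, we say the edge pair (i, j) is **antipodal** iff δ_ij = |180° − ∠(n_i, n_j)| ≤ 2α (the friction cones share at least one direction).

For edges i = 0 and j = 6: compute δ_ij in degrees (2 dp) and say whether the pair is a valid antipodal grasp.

δ = 135.19°, invalid

α = atan 0.1 = 5.71°;  2α = 11.42°
edge 0: e_0 = (-0.95, -0.50);  n_0 = (-0.4657, +0.8849)
edge 6: e_6 = (-2.51, +0.77);  n_6 = (+0.2933, +0.9560)
∠(n_0, n_6) = 44.81°
δ = |180° − 44.81°| = 135.19°
135.19° > 2α = 11.42°  →  invalid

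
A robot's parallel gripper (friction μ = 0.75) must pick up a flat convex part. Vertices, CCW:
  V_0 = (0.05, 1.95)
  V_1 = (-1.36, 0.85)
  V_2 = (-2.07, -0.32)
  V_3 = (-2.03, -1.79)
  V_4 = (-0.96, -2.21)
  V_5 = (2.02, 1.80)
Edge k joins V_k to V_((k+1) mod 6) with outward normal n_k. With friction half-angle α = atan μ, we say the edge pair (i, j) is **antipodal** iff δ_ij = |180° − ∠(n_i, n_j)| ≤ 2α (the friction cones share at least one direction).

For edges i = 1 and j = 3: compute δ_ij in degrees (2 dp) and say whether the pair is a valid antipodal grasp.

α = atan 0.75 = 36.87°;  2α = 73.74°
edge 1: e_1 = (-0.71, -1.17);  n_1 = (-0.8549, +0.5188)
edge 3: e_3 = (+1.07, -0.42);  n_3 = (-0.3654, -0.9309)
∠(n_1, n_3) = 99.82°
δ = |180° − 99.82°| = 80.18°
80.18° > 2α = 73.74°  →  invalid

δ = 80.18°, invalid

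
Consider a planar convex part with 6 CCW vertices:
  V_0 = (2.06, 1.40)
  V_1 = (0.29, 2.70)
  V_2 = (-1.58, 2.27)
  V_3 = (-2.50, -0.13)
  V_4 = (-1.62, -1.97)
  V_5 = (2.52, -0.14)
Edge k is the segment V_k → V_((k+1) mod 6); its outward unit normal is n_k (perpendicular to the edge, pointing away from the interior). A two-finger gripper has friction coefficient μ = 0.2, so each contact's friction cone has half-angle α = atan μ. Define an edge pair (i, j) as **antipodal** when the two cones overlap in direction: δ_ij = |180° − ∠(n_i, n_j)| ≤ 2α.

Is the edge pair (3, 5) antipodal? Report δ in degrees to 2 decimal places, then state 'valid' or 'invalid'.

α = atan 0.2 = 11.31°;  2α = 22.62°
edge 3: e_3 = (+0.88, -1.84);  n_3 = (-0.9021, -0.4315)
edge 5: e_5 = (-0.46, +1.54);  n_5 = (+0.9582, +0.2862)
∠(n_3, n_5) = 171.07°
δ = |180° − 171.07°| = 8.93°
8.93° ≤ 2α = 22.62°  →  valid

δ = 8.93°, valid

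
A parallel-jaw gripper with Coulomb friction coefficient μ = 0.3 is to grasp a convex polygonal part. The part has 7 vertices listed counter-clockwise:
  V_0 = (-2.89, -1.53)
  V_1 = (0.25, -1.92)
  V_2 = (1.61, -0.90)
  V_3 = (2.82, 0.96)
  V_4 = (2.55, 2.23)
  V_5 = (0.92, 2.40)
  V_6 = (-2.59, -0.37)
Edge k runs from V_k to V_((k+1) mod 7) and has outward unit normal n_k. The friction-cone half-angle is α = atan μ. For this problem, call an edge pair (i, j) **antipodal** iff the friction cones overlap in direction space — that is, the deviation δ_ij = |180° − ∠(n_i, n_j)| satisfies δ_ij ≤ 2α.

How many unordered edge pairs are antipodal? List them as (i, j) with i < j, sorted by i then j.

α = atan 0.3 = 16.70°;  2α = 33.40°
n_0 = (-0.1233, -0.9924)
n_1 = (+0.6000, -0.8000)
n_2 = (+0.8382, -0.5453)
n_3 = (+0.9781, +0.2080)
n_4 = (+0.1037, +0.9946)
n_5 = (-0.6195, +0.7850)
n_6 = (-0.9681, +0.2504)
  (0,1): δ = 136.05°  ·
  (0,2): δ = 115.97°  ·
  (0,3): δ = 70.92°  ·
  (0,4): δ = 1.13°  ✓
  (0,5): δ = 45.36°  ·
  (0,6): δ = 82.58°  ·
  (1,2): δ = 159.92°  ·
  (1,3): δ = 114.87°  ·
  (1,4): δ = 42.82°  ·
  (1,5): δ = 1.41°  ✓
  (1,6): δ = 38.63°  ·
  (2,3): δ = 134.95°  ·
  (2,4): δ = 62.91°  ·
  (2,5): δ = 18.67°  ✓
  (2,6): δ = 18.55°  ✓
  (3,4): δ = 107.96°  ·
  (3,5): δ = 63.72°  ·
  (3,6): δ = 26.50°  ✓
  (4,5): δ = 135.77°  ·
  (4,6): δ = 98.55°  ·
  (5,6): δ = 142.78°  ·
antipodal pairs: 5

count = 5; pairs: (0,4), (1,5), (2,5), (2,6), (3,6)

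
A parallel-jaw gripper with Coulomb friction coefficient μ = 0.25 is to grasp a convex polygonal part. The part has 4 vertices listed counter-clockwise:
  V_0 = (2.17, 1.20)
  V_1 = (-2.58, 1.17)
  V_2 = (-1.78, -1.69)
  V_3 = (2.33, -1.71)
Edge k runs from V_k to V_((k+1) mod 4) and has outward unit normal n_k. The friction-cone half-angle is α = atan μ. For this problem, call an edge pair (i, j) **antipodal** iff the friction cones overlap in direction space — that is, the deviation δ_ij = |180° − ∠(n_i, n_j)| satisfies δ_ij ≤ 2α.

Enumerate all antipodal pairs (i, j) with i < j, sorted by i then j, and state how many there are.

α = atan 0.25 = 14.04°;  2α = 28.07°
n_0 = (-0.0063, +1.0000)
n_1 = (-0.9630, -0.2694)
n_2 = (-0.0049, -1.0000)
n_3 = (+0.9985, +0.0549)
  (0,1): δ = 74.73°  ·
  (0,2): δ = 0.64°  ✓
  (0,3): δ = 92.79°  ·
  (1,2): δ = 105.91°  ·
  (1,3): δ = 12.48°  ✓
  (2,3): δ = 86.57°  ·
antipodal pairs: 2

count = 2; pairs: (0,2), (1,3)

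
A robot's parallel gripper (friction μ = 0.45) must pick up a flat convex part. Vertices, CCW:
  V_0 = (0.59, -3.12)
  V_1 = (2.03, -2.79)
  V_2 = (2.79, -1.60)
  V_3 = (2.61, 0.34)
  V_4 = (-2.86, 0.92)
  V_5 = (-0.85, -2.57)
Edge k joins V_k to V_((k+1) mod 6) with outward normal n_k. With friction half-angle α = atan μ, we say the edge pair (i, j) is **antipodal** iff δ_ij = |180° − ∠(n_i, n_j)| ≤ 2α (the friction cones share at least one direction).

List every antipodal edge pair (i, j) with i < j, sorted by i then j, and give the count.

α = atan 0.45 = 24.23°;  2α = 48.46°
n_0 = (+0.2234, -0.9747)
n_1 = (+0.8428, -0.5382)
n_2 = (+0.9957, +0.0924)
n_3 = (+0.1054, +0.9944)
n_4 = (-0.8666, -0.4991)
n_5 = (-0.3568, -0.9342)
  (0,1): δ = 135.47°  ·
  (0,2): δ = 97.61°  ·
  (0,3): δ = 18.96°  ✓
  (0,4): δ = 107.03°  ·
  (0,5): δ = 146.19°  ·
  (1,2): δ = 142.13°  ·
  (1,3): δ = 63.49°  ·
  (1,4): δ = 62.50°  ·
  (1,5): δ = 101.66°  ·
  (2,3): δ = 101.35°  ·
  (2,4): δ = 24.64°  ✓
  (2,5): δ = 63.79°  ·
  (3,4): δ = 54.01°  ·
  (3,5): δ = 14.85°  ✓
  (4,5): δ = 140.84°  ·
antipodal pairs: 3

count = 3; pairs: (0,3), (2,4), (3,5)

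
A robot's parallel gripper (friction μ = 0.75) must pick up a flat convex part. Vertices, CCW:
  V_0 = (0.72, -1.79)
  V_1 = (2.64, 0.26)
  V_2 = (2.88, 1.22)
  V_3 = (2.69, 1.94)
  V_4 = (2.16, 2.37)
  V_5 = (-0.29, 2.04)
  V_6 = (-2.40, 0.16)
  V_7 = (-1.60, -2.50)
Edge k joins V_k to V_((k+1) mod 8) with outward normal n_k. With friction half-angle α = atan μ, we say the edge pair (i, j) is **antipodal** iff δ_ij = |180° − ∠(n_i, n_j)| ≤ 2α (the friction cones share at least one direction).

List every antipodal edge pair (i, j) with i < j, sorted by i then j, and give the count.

count = 12; pairs: (0,4), (0,5), (0,6), (1,4), (1,5), (1,6), (2,5), (2,6), (3,6), (3,7), (4,7), (5,7)

α = atan 0.75 = 36.87°;  2α = 73.74°
n_0 = (+0.7299, -0.6836)
n_1 = (+0.9701, -0.2425)
n_2 = (+0.9669, +0.2552)
n_3 = (+0.6300, +0.7766)
n_4 = (-0.1335, +0.9911)
n_5 = (-0.6652, +0.7466)
n_6 = (-0.9576, -0.2880)
n_7 = (+0.2926, -0.9562)
  (0,1): δ = 150.91°  ·
  (0,2): δ = 122.09°  ·
  (0,3): δ = 85.93°  ·
  (0,4): δ = 39.20°  ✓
  (0,5): δ = 5.17°  ✓
  (0,6): δ = 59.86°  ✓
  (0,7): δ = 150.14°  ·
  (1,2): δ = 151.18°  ·
  (1,3): δ = 115.02°  ·
  (1,4): δ = 68.29°  ✓
  (1,5): δ = 34.26°  ✓
  (1,6): δ = 30.78°  ✓
  (1,7): δ = 121.05°  ·
  (2,3): δ = 143.84°  ·
  (2,4): δ = 97.11°  ·
  (2,5): δ = 63.08°  ✓
  (2,6): δ = 1.96°  ✓
  (2,7): δ = 92.23°  ·
  (3,4): δ = 133.28°  ·
  (3,5): δ = 99.25°  ·
  (3,6): δ = 34.21°  ✓
  (3,7): δ = 56.07°  ✓
  (4,5): δ = 145.97°  ·
  (4,6): δ = 80.93°  ·
  (4,7): δ = 9.34°  ✓
  (5,6): δ = 114.96°  ·
  (5,7): δ = 24.68°  ✓
  (6,7): δ = 89.72°  ·
antipodal pairs: 12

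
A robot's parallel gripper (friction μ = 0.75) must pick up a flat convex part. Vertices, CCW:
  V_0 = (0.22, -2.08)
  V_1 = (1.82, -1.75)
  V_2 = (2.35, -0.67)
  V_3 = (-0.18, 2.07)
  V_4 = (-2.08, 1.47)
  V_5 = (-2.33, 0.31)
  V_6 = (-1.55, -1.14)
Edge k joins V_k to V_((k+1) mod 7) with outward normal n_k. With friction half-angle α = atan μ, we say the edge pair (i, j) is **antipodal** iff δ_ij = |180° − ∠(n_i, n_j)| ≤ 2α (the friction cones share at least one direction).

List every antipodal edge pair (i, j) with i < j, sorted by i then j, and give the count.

count = 10; pairs: (0,2), (0,3), (0,4), (1,3), (1,4), (1,5), (2,4), (2,5), (2,6), (3,6)

α = atan 0.75 = 36.87°;  2α = 73.74°
n_0 = (+0.2020, -0.9794)
n_1 = (+0.8977, -0.4406)
n_2 = (+0.7347, +0.6784)
n_3 = (-0.3011, +0.9536)
n_4 = (-0.9776, +0.2107)
n_5 = (-0.8807, -0.4737)
n_6 = (-0.4690, -0.8832)
  (0,1): δ = 127.79°  ·
  (0,2): δ = 58.94°  ✓
  (0,3): δ = 5.87°  ✓
  (0,4): δ = 66.18°  ✓
  (0,5): δ = 106.62°  ·
  (0,6): δ = 140.37°  ·
  (1,2): δ = 111.14°  ·
  (1,3): δ = 46.34°  ✓
  (1,4): δ = 13.98°  ✓
  (1,5): δ = 54.42°  ✓
  (1,6): δ = 88.17°  ·
  (2,3): δ = 115.19°  ·
  (2,4): δ = 54.88°  ✓
  (2,5): δ = 14.44°  ✓
  (2,6): δ = 19.31°  ✓
  (3,4): δ = 119.69°  ·
  (3,5): δ = 79.25°  ·
  (3,6): δ = 45.50°  ✓
  (4,5): δ = 139.56°  ·
  (4,6): δ = 105.81°  ·
  (5,6): δ = 146.25°  ·
antipodal pairs: 10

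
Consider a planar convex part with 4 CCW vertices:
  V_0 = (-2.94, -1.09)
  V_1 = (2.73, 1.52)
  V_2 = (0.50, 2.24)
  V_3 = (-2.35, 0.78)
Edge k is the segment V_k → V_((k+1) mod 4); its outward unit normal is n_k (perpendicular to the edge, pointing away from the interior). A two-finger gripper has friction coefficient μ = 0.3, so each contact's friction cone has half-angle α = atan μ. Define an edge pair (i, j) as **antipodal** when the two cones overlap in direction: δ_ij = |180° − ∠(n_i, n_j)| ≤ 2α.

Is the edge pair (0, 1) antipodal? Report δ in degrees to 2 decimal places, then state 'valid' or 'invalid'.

α = atan 0.3 = 16.70°;  2α = 33.40°
edge 0: e_0 = (+5.67, +2.61);  n_0 = (+0.4181, -0.9084)
edge 1: e_1 = (-2.23, +0.72);  n_1 = (+0.3073, +0.9516)
∠(n_0, n_1) = 137.39°
δ = |180° − 137.39°| = 42.61°
42.61° > 2α = 33.40°  →  invalid

δ = 42.61°, invalid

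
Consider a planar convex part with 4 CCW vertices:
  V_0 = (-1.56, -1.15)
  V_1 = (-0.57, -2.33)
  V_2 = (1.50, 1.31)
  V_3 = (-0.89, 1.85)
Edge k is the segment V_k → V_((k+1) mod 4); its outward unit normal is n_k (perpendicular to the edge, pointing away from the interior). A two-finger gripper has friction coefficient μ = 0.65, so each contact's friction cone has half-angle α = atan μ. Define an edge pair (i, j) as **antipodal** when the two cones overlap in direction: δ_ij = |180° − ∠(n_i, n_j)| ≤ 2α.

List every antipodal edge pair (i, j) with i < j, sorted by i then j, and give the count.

α = atan 0.65 = 33.02°;  2α = 66.05°
n_0 = (-0.7661, -0.6427)
n_1 = (+0.8693, -0.4943)
n_2 = (+0.2204, +0.9754)
n_3 = (-0.9760, +0.2180)
  (0,1): δ = 69.62°  ·
  (0,2): δ = 37.27°  ✓
  (0,3): δ = 127.41°  ·
  (1,2): δ = 73.11°  ·
  (1,3): δ = 17.04°  ✓
  (2,3): δ = 89.86°  ·
antipodal pairs: 2

count = 2; pairs: (0,2), (1,3)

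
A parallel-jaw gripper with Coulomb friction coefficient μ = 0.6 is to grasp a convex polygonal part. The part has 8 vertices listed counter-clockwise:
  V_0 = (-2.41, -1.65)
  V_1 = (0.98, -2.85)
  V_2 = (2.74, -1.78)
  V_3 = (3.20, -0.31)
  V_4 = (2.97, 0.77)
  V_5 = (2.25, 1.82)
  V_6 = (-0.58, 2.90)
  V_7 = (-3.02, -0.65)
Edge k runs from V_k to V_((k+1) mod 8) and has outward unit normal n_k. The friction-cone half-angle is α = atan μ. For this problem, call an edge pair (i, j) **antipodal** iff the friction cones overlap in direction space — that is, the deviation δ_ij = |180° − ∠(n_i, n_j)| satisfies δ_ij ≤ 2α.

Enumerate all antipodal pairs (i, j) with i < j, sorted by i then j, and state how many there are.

count = 11; pairs: (0,3), (0,4), (0,5), (1,5), (1,6), (2,6), (2,7), (3,6), (3,7), (4,7), (5,7)

α = atan 0.6 = 30.96°;  2α = 61.93°
n_0 = (-0.3337, -0.9427)
n_1 = (+0.5195, -0.8545)
n_2 = (+0.9544, -0.2986)
n_3 = (+0.9781, +0.2083)
n_4 = (+0.8247, +0.5655)
n_5 = (+0.3565, +0.9343)
n_6 = (-0.8241, +0.5664)
n_7 = (-0.8537, -0.5208)
  (0,1): δ = 129.21°  ·
  (0,2): δ = 87.88°  ·
  (0,3): δ = 58.48°  ✓
  (0,4): δ = 36.07°  ✓
  (0,5): δ = 1.40°  ✓
  (0,6): δ = 74.99°  ·
  (0,7): δ = 140.88°  ·
  (1,2): δ = 138.67°  ·
  (1,3): δ = 109.28°  ·
  (1,4): δ = 86.86°  ·
  (1,5): δ = 52.19°  ✓
  (1,6): δ = 24.20°  ✓
  (1,7): δ = 90.09°  ·
  (2,3): δ = 150.60°  ·
  (2,4): δ = 128.18°  ·
  (2,5): δ = 93.51°  ·
  (2,6): δ = 17.13°  ✓
  (2,7): δ = 48.76°  ✓
  (3,4): δ = 157.58°  ·
  (3,5): δ = 122.91°  ·
  (3,6): δ = 46.52°  ✓
  (3,7): δ = 19.36°  ✓
  (4,5): δ = 145.33°  ·
  (4,6): δ = 68.94°  ·
  (4,7): δ = 3.06°  ✓
  (5,6): δ = 103.61°  ·
  (5,7): δ = 37.73°  ✓
  (6,7): δ = 114.12°  ·
antipodal pairs: 11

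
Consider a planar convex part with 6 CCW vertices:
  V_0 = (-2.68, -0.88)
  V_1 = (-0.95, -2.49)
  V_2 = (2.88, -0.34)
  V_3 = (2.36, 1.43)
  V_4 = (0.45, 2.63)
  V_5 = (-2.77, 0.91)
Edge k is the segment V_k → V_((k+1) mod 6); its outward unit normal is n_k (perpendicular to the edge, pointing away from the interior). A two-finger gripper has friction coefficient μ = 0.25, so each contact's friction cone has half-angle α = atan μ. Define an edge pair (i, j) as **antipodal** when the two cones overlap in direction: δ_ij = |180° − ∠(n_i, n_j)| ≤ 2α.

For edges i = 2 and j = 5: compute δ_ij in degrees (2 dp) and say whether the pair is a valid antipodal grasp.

α = atan 0.25 = 14.04°;  2α = 28.07°
edge 2: e_2 = (-0.52, +1.77);  n_2 = (+0.9595, +0.2819)
edge 5: e_5 = (+0.09, -1.79);  n_5 = (-0.9987, -0.0502)
∠(n_2, n_5) = 166.51°
δ = |180° − 166.51°| = 13.49°
13.49° ≤ 2α = 28.07°  →  valid

δ = 13.49°, valid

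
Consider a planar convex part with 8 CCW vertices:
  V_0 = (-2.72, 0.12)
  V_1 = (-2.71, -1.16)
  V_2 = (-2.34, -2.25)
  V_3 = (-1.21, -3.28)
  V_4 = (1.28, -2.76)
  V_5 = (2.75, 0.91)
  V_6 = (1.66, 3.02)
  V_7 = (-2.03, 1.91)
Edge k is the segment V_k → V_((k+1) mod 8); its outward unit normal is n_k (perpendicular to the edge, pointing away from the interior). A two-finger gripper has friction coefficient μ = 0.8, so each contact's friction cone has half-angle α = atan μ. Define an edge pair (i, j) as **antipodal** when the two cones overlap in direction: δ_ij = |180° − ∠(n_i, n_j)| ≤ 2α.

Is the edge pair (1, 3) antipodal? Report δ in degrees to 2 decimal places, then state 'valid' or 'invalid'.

δ = 96.95°, invalid

α = atan 0.8 = 38.66°;  2α = 77.32°
edge 1: e_1 = (+0.37, -1.09);  n_1 = (-0.9469, -0.3214)
edge 3: e_3 = (+2.49, +0.52);  n_3 = (+0.2044, -0.9789)
∠(n_1, n_3) = 83.05°
δ = |180° − 83.05°| = 96.95°
96.95° > 2α = 77.32°  →  invalid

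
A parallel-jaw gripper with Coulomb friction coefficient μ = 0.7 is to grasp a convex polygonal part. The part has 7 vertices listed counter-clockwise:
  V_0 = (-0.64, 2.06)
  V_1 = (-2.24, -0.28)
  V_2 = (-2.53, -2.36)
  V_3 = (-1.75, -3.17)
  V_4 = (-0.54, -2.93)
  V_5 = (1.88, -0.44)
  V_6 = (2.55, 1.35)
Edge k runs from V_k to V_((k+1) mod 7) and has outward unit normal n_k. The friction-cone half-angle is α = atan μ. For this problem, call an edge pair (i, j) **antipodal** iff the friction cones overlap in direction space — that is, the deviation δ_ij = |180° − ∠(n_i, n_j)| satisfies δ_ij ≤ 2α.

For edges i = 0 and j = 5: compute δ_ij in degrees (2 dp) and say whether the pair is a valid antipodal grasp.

δ = 13.84°, valid

α = atan 0.7 = 34.99°;  2α = 69.98°
edge 0: e_0 = (-1.60, -2.34);  n_0 = (-0.8255, +0.5644)
edge 5: e_5 = (+0.67, +1.79);  n_5 = (+0.9365, -0.3505)
∠(n_0, n_5) = 166.16°
δ = |180° − 166.16°| = 13.84°
13.84° ≤ 2α = 69.98°  →  valid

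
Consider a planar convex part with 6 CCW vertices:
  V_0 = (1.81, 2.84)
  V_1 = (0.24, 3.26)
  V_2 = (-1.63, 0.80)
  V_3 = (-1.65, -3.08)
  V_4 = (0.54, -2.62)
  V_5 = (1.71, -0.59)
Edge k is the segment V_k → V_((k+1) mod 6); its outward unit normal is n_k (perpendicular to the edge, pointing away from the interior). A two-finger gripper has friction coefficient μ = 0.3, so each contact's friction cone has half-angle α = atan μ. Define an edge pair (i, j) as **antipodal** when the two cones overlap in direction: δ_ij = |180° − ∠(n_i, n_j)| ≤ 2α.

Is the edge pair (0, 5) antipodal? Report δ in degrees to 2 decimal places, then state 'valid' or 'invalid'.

δ = 103.31°, invalid

α = atan 0.3 = 16.70°;  2α = 33.40°
edge 0: e_0 = (-1.57, +0.42);  n_0 = (+0.2584, +0.9660)
edge 5: e_5 = (+0.10, +3.43);  n_5 = (+0.9996, -0.0291)
∠(n_0, n_5) = 76.69°
δ = |180° − 76.69°| = 103.31°
103.31° > 2α = 33.40°  →  invalid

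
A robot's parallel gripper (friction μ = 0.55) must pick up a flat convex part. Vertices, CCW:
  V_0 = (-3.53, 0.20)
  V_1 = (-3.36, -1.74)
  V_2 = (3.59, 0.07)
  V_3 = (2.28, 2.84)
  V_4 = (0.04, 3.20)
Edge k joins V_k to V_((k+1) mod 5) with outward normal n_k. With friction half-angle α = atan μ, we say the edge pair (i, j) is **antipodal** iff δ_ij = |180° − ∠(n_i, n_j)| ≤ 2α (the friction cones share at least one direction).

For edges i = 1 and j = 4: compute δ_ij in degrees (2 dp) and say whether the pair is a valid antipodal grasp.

δ = 25.44°, valid

α = atan 0.55 = 28.81°;  2α = 57.62°
edge 1: e_1 = (+6.95, +1.81);  n_1 = (+0.2520, -0.9677)
edge 4: e_4 = (-3.57, -3.00);  n_4 = (-0.6433, +0.7656)
∠(n_1, n_4) = 154.56°
δ = |180° − 154.56°| = 25.44°
25.44° ≤ 2α = 57.62°  →  valid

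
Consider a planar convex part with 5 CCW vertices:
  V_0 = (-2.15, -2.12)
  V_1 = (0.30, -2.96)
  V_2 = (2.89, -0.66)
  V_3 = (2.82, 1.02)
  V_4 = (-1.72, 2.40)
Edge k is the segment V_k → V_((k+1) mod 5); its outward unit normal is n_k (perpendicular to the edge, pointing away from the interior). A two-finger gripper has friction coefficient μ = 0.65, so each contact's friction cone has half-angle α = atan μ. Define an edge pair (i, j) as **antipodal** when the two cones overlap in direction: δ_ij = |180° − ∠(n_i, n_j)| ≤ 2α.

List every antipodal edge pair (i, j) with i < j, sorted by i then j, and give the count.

α = atan 0.65 = 33.02°;  2α = 66.05°
n_0 = (-0.3243, -0.9459)
n_1 = (+0.6640, -0.7477)
n_2 = (+0.9991, +0.0416)
n_3 = (+0.2908, +0.9568)
n_4 = (-0.9955, +0.0947)
  (0,1): δ = 119.47°  ·
  (0,2): δ = 68.69°  ·
  (0,3): δ = 2.02°  ✓
  (0,4): δ = 103.49°  ·
  (1,2): δ = 129.22°  ·
  (1,3): δ = 58.51°  ✓
  (1,4): δ = 42.96°  ✓
  (2,3): δ = 109.29°  ·
  (2,4): δ = 7.82°  ✓
  (3,4): δ = 78.53°  ·
antipodal pairs: 4

count = 4; pairs: (0,3), (1,3), (1,4), (2,4)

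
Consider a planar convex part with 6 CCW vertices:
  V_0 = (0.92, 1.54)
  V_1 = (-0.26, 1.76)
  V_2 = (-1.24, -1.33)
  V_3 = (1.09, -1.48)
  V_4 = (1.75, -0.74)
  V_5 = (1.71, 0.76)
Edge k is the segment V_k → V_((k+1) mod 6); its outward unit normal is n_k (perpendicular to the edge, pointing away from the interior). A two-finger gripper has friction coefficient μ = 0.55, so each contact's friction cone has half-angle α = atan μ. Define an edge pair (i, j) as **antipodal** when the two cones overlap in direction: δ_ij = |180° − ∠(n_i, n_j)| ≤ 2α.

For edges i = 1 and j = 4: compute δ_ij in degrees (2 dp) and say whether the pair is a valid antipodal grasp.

δ = 19.12°, valid

α = atan 0.55 = 28.81°;  2α = 57.62°
edge 1: e_1 = (-0.98, -3.09);  n_1 = (-0.9532, +0.3023)
edge 4: e_4 = (-0.04, +1.50);  n_4 = (+0.9996, +0.0267)
∠(n_1, n_4) = 160.88°
δ = |180° − 160.88°| = 19.12°
19.12° ≤ 2α = 57.62°  →  valid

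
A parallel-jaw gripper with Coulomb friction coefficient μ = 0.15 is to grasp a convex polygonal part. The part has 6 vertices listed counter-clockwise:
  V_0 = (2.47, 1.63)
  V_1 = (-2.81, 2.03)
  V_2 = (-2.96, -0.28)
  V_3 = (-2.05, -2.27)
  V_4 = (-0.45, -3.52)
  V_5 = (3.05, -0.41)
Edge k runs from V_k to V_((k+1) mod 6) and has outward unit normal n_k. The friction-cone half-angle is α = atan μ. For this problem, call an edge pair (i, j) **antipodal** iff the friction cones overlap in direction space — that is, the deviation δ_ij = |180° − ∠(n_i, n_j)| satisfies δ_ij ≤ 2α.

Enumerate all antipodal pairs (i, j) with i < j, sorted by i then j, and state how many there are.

α = atan 0.15 = 8.53°;  2α = 17.06°
n_0 = (+0.0755, +0.9971)
n_1 = (-0.9979, +0.0648)
n_2 = (-0.9094, -0.4159)
n_3 = (-0.6156, -0.7880)
n_4 = (+0.6642, -0.7475)
n_5 = (+0.9619, +0.2735)
  (0,1): δ = 89.38°  ·
  (0,2): δ = 61.09°  ·
  (0,3): δ = 33.67°  ·
  (0,4): δ = 45.96°  ·
  (0,5): δ = 110.20°  ·
  (1,2): δ = 151.71°  ·
  (1,3): δ = 124.28°  ·
  (1,4): δ = 44.66°  ·
  (1,5): δ = 19.59°  ·
  (2,3): δ = 152.57°  ·
  (2,4): δ = 72.95°  ·
  (2,5): δ = 8.70°  ✓
  (3,4): δ = 100.38°  ·
  (3,5): δ = 36.13°  ·
  (4,5): δ = 115.75°  ·
antipodal pairs: 1

count = 1; pairs: (2,5)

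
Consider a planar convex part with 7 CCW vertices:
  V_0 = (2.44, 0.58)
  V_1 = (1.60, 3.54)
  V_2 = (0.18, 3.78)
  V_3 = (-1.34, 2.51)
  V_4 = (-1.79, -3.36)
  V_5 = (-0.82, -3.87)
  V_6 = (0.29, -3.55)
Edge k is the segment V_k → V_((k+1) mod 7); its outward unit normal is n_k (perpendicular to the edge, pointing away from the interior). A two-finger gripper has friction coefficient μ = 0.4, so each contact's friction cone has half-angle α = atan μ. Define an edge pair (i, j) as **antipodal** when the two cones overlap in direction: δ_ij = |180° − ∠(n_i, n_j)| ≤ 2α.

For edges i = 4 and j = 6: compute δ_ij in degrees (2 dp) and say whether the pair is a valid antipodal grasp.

δ = 89.77°, invalid

α = atan 0.4 = 21.80°;  2α = 43.60°
edge 4: e_4 = (+0.97, -0.51);  n_4 = (-0.4654, -0.8851)
edge 6: e_6 = (+2.15, +4.13);  n_6 = (+0.8870, -0.4618)
∠(n_4, n_6) = 90.23°
δ = |180° − 90.23°| = 89.77°
89.77° > 2α = 43.60°  →  invalid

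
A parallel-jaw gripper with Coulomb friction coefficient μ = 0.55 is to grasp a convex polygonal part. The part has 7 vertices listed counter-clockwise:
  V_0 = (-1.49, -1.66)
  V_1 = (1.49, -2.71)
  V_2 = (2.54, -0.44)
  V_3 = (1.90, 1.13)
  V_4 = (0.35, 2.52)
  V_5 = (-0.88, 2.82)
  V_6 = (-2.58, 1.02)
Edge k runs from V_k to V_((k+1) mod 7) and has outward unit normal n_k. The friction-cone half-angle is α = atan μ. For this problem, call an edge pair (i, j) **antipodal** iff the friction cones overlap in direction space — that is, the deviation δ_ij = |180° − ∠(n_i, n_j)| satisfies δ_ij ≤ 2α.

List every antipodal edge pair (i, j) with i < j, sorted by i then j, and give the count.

α = atan 0.55 = 28.81°;  2α = 57.62°
n_0 = (-0.3323, -0.9432)
n_1 = (+0.9076, -0.4198)
n_2 = (+0.9260, +0.3775)
n_3 = (+0.6676, +0.7445)
n_4 = (+0.2370, +0.9715)
n_5 = (-0.7270, +0.6866)
n_6 = (-0.9263, -0.3767)
  (0,1): δ = 95.41°  ·
  (0,2): δ = 48.41°  ✓
  (0,3): δ = 22.48°  ✓
  (0,4): δ = 5.70°  ✓
  (0,5): δ = 66.05°  ·
  (0,6): δ = 131.54°  ·
  (1,2): δ = 133.00°  ·
  (1,3): δ = 107.06°  ·
  (1,4): δ = 78.88°  ·
  (1,5): δ = 18.54°  ✓
  (1,6): δ = 46.96°  ✓
  (2,3): δ = 154.06°  ·
  (2,4): δ = 125.88°  ·
  (2,5): δ = 65.54°  ·
  (2,6): δ = 0.05°  ✓
  (3,4): δ = 151.82°  ·
  (3,5): δ = 91.48°  ·
  (3,6): δ = 25.98°  ✓
  (4,5): δ = 119.66°  ·
  (4,6): δ = 54.16°  ✓
  (5,6): δ = 114.50°  ·
antipodal pairs: 8

count = 8; pairs: (0,2), (0,3), (0,4), (1,5), (1,6), (2,6), (3,6), (4,6)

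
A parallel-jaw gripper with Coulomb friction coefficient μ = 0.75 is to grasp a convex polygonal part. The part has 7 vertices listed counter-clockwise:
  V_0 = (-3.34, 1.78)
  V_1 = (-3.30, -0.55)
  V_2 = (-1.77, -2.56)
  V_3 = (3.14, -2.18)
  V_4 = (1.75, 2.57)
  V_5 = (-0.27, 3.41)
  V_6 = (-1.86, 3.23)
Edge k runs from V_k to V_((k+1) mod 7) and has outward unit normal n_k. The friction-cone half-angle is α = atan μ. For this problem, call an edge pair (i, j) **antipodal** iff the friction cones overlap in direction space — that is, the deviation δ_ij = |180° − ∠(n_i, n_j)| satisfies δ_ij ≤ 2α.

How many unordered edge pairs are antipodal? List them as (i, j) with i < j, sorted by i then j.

count = 9; pairs: (0,3), (0,4), (1,3), (1,4), (1,5), (2,4), (2,5), (2,6), (3,6)

α = atan 0.75 = 36.87°;  2α = 73.74°
n_0 = (-0.9999, -0.0172)
n_1 = (-0.7957, -0.6057)
n_2 = (+0.0772, -0.9970)
n_3 = (+0.9598, +0.2809)
n_4 = (+0.3840, +0.9233)
n_5 = (-0.1125, +0.9937)
n_6 = (-0.6998, +0.7143)
  (0,1): δ = 143.71°  ·
  (0,2): δ = 86.56°  ·
  (0,3): δ = 15.33°  ✓
  (0,4): δ = 66.44°  ✓
  (0,5): δ = 95.48°  ·
  (0,6): δ = 133.43°  ·
  (1,2): δ = 122.85°  ·
  (1,3): δ = 20.97°  ✓
  (1,4): δ = 30.14°  ✓
  (1,5): δ = 59.18°  ✓
  (1,6): δ = 97.14°  ·
  (2,3): δ = 78.11°  ·
  (2,4): δ = 27.01°  ✓
  (2,5): δ = 2.03°  ✓
  (2,6): δ = 39.99°  ✓
  (3,4): δ = 128.89°  ·
  (3,5): δ = 99.85°  ·
  (3,6): δ = 61.90°  ✓
  (4,5): δ = 150.96°  ·
  (4,6): δ = 113.01°  ·
  (5,6): δ = 142.05°  ·
antipodal pairs: 9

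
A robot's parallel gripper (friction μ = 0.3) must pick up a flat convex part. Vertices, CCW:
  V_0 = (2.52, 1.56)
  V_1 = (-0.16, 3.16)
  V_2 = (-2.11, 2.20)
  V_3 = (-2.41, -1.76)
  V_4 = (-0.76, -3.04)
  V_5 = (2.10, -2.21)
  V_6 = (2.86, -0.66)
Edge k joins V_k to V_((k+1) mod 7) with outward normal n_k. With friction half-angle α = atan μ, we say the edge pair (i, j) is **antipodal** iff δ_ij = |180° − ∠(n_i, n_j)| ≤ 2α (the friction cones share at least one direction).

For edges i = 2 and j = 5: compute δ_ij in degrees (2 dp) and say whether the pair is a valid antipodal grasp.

α = atan 0.3 = 16.70°;  2α = 33.40°
edge 2: e_2 = (-0.30, -3.96);  n_2 = (-0.9971, +0.0755)
edge 5: e_5 = (+0.76, +1.55);  n_5 = (+0.8979, -0.4402)
∠(n_2, n_5) = 158.21°
δ = |180° − 158.21°| = 21.79°
21.79° ≤ 2α = 33.40°  →  valid

δ = 21.79°, valid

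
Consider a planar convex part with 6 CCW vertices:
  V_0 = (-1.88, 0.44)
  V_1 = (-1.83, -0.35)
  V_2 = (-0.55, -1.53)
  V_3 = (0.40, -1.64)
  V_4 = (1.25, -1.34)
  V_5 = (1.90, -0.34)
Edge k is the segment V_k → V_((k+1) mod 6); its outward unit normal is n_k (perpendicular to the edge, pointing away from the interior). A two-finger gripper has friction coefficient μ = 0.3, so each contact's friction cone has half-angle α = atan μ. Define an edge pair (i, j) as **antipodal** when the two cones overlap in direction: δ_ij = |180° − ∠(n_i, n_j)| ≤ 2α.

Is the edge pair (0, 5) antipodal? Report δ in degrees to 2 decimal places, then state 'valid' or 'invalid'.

δ = 74.72°, invalid

α = atan 0.3 = 16.70°;  2α = 33.40°
edge 0: e_0 = (+0.05, -0.79);  n_0 = (-0.9980, -0.0632)
edge 5: e_5 = (-3.78, +0.78);  n_5 = (+0.2021, +0.9794)
∠(n_0, n_5) = 105.28°
δ = |180° − 105.28°| = 74.72°
74.72° > 2α = 33.40°  →  invalid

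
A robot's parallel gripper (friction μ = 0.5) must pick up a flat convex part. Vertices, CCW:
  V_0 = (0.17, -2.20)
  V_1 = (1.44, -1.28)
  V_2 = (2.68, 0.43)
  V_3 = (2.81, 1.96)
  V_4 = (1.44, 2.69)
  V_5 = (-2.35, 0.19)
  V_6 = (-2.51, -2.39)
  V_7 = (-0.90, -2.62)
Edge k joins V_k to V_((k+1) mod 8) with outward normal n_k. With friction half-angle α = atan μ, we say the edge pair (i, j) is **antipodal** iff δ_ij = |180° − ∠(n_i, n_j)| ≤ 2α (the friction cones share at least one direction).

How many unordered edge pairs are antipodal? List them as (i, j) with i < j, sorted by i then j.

α = atan 0.5 = 26.57°;  2α = 53.13°
n_0 = (+0.5867, -0.8098)
n_1 = (+0.8096, -0.5870)
n_2 = (+0.9964, -0.0847)
n_3 = (+0.4703, +0.8825)
n_4 = (-0.5506, +0.8348)
n_5 = (-0.9981, +0.0619)
n_6 = (-0.1414, -0.9899)
n_7 = (+0.3654, -0.9309)
  (0,1): δ = 161.87°  ·
  (0,2): δ = 130.78°  ·
  (0,3): δ = 63.97°  ·
  (0,4): δ = 2.51°  ✓
  (0,5): δ = 50.53°  ✓
  (0,6): δ = 135.95°  ·
  (0,7): δ = 165.51°  ·
  (1,2): δ = 148.91°  ·
  (1,3): δ = 82.10°  ·
  (1,4): δ = 20.64°  ✓
  (1,5): δ = 32.40°  ✓
  (1,6): δ = 117.82°  ·
  (1,7): δ = 147.38°  ·
  (2,3): δ = 113.19°  ·
  (2,4): δ = 51.73°  ✓
  (2,5): δ = 1.31°  ✓
  (2,6): δ = 86.73°  ·
  (2,7): δ = 116.29°  ·
  (3,4): δ = 118.54°  ·
  (3,5): δ = 65.50°  ·
  (3,6): δ = 19.92°  ✓
  (3,7): δ = 49.48°  ✓
  (4,5): δ = 126.96°  ·
  (4,6): δ = 41.54°  ✓
  (4,7): δ = 11.98°  ✓
  (5,6): δ = 94.58°  ·
  (5,7): δ = 65.02°  ·
  (6,7): δ = 150.44°  ·
antipodal pairs: 10

count = 10; pairs: (0,4), (0,5), (1,4), (1,5), (2,4), (2,5), (3,6), (3,7), (4,6), (4,7)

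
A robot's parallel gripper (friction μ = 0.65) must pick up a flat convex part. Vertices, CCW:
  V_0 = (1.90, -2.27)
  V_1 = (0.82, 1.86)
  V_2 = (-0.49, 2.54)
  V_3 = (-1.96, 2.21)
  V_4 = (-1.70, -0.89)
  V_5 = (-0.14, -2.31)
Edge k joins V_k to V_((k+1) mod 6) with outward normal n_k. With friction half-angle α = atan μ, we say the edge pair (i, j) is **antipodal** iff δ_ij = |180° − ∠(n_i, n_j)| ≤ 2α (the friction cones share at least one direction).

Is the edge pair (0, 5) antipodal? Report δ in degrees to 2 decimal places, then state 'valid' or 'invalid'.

δ = 76.47°, invalid

α = atan 0.65 = 33.02°;  2α = 66.05°
edge 0: e_0 = (-1.08, +4.13);  n_0 = (+0.9675, +0.2530)
edge 5: e_5 = (+2.04, +0.04);  n_5 = (+0.0196, -0.9998)
∠(n_0, n_5) = 103.53°
δ = |180° − 103.53°| = 76.47°
76.47° > 2α = 66.05°  →  invalid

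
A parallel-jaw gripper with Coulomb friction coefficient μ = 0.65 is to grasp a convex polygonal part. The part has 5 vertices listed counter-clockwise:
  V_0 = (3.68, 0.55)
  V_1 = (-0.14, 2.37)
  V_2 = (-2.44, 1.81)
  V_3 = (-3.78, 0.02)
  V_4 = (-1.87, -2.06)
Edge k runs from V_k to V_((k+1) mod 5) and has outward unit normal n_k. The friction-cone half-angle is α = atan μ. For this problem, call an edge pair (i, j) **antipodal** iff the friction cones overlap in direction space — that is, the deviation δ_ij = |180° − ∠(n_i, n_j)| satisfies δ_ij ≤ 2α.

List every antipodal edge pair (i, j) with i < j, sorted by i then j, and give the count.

α = atan 0.65 = 33.02°;  2α = 66.05°
n_0 = (+0.4301, +0.9028)
n_1 = (-0.2366, +0.9716)
n_2 = (-0.8005, +0.5993)
n_3 = (-0.7366, -0.6764)
n_4 = (+0.4256, -0.9049)
  (0,1): δ = 140.84°  ·
  (0,2): δ = 101.34°  ·
  (0,3): δ = 21.96°  ✓
  (0,4): δ = 50.66°  ✓
  (1,2): δ = 140.50°  ·
  (1,3): δ = 61.12°  ✓
  (1,4): δ = 11.50°  ✓
  (2,3): δ = 100.62°  ·
  (2,4): δ = 28.00°  ✓
  (3,4): δ = 107.37°  ·
antipodal pairs: 5

count = 5; pairs: (0,3), (0,4), (1,3), (1,4), (2,4)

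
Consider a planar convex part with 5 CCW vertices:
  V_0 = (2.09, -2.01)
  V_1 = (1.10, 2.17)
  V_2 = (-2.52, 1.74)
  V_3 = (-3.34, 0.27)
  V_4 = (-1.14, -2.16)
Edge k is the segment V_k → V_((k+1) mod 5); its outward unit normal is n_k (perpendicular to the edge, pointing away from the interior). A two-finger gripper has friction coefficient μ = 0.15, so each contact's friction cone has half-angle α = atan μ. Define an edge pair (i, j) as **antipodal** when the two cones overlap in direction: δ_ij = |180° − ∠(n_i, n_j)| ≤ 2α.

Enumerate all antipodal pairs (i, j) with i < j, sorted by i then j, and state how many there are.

count = 1; pairs: (1,4)

α = atan 0.15 = 8.53°;  2α = 17.06°
n_0 = (+0.9731, +0.2305)
n_1 = (-0.1180, +0.9930)
n_2 = (-0.8733, +0.4872)
n_3 = (-0.7413, -0.6712)
n_4 = (+0.0464, -0.9989)
  (0,1): δ = 96.55°  ·
  (0,2): δ = 42.48°  ·
  (0,3): δ = 28.83°  ·
  (0,4): δ = 79.33°  ·
  (1,2): δ = 125.93°  ·
  (1,3): δ = 54.62°  ·
  (1,4): δ = 4.12°  ✓
  (2,3): δ = 108.69°  ·
  (2,4): δ = 58.19°  ·
  (3,4): δ = 129.50°  ·
antipodal pairs: 1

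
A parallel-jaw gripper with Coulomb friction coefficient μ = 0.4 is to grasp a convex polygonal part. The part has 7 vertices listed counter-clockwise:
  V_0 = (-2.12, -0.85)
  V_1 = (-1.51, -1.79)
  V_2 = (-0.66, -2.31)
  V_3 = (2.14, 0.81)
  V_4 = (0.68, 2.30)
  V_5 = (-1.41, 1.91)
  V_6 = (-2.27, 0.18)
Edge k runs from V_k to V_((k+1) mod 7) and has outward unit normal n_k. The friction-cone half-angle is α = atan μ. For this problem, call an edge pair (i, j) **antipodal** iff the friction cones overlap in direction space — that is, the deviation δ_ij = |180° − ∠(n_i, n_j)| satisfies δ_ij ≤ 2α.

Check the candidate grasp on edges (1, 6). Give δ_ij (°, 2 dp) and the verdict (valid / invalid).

δ = 129.74°, invalid

α = atan 0.4 = 21.80°;  2α = 43.60°
edge 1: e_1 = (+0.85, -0.52);  n_1 = (-0.5219, -0.8530)
edge 6: e_6 = (+0.15, -1.03);  n_6 = (-0.9896, -0.1441)
∠(n_1, n_6) = 50.26°
δ = |180° − 50.26°| = 129.74°
129.74° > 2α = 43.60°  →  invalid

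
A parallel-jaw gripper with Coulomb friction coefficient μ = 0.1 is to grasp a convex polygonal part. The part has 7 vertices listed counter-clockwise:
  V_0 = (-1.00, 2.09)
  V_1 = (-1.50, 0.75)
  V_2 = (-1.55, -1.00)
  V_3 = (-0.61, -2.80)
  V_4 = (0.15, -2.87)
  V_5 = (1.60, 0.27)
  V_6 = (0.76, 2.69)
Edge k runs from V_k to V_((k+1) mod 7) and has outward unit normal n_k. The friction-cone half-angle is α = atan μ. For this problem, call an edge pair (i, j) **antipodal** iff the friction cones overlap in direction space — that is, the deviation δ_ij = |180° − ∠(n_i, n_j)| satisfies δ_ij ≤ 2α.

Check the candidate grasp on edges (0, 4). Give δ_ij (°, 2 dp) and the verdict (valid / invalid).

α = atan 0.1 = 5.71°;  2α = 11.42°
edge 0: e_0 = (-0.50, -1.34);  n_0 = (-0.9369, +0.3496)
edge 4: e_4 = (+1.45, +3.14);  n_4 = (+0.9079, -0.4192)
∠(n_0, n_4) = 175.68°
δ = |180° − 175.68°| = 4.32°
4.32° ≤ 2α = 11.42°  →  valid

δ = 4.32°, valid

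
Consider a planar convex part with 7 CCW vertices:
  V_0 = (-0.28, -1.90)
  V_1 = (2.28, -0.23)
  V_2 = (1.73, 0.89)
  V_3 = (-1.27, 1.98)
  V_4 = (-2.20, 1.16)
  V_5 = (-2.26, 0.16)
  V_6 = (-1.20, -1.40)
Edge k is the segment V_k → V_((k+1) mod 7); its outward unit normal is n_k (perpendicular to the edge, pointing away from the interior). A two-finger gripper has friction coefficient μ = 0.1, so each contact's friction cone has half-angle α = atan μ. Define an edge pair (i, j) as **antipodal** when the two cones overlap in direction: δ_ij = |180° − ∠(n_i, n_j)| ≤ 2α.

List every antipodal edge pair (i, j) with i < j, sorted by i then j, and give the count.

α = atan 0.1 = 5.71°;  2α = 11.42°
n_0 = (+0.5464, -0.8375)
n_1 = (+0.8976, +0.4408)
n_2 = (+0.3415, +0.9399)
n_3 = (-0.6614, +0.7501)
n_4 = (-0.9982, +0.0599)
n_5 = (-0.8271, -0.5620)
n_6 = (-0.4775, -0.8786)
  (0,1): δ = 96.96°  ·
  (0,2): δ = 53.09°  ·
  (0,3): δ = 8.29°  ✓
  (0,4): δ = 53.45°  ·
  (0,5): δ = 91.08°  ·
  (0,6): δ = 118.36°  ·
  (1,2): δ = 136.12°  ·
  (1,3): δ = 74.75°  ·
  (1,4): δ = 29.59°  ·
  (1,5): δ = 8.04°  ✓
  (1,6): δ = 35.32°  ·
  (2,3): δ = 118.63°  ·
  (2,4): δ = 73.47°  ·
  (2,5): δ = 35.84°  ·
  (2,6): δ = 8.56°  ✓
  (3,4): δ = 134.84°  ·
  (3,5): δ = 97.21°  ·
  (3,6): δ = 69.93°  ·
  (4,5): δ = 142.37°  ·
  (4,6): δ = 115.09°  ·
  (5,6): δ = 152.72°  ·
antipodal pairs: 3

count = 3; pairs: (0,3), (1,5), (2,6)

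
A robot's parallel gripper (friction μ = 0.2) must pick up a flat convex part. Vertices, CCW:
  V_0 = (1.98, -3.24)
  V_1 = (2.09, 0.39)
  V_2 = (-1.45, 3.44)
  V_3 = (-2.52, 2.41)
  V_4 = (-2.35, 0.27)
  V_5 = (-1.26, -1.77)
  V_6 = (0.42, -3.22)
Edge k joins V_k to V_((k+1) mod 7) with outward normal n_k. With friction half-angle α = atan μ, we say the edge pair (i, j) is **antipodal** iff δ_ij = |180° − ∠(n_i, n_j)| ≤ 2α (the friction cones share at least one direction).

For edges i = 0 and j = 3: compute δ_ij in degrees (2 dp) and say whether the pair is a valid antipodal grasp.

δ = 6.28°, valid

α = atan 0.2 = 11.31°;  2α = 22.62°
edge 0: e_0 = (+0.11, +3.63);  n_0 = (+0.9995, -0.0303)
edge 3: e_3 = (+0.17, -2.14);  n_3 = (-0.9969, -0.0792)
∠(n_0, n_3) = 173.72°
δ = |180° − 173.72°| = 6.28°
6.28° ≤ 2α = 22.62°  →  valid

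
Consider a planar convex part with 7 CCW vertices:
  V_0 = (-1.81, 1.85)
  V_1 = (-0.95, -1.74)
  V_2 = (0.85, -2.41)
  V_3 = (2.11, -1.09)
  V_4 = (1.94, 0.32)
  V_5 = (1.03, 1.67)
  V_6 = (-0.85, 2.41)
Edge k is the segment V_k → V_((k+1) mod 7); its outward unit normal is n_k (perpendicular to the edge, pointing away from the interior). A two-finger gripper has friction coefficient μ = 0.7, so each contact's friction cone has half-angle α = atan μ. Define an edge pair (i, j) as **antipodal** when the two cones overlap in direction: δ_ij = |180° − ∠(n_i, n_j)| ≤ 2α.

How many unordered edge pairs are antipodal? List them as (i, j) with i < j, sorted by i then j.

count = 11; pairs: (0,2), (0,3), (0,4), (0,5), (1,3), (1,4), (1,5), (1,6), (2,5), (2,6), (3,6)

α = atan 0.7 = 34.99°;  2α = 69.98°
n_0 = (-0.9725, -0.2330)
n_1 = (-0.3488, -0.9372)
n_2 = (+0.7234, -0.6905)
n_3 = (+0.9928, +0.1197)
n_4 = (+0.8292, +0.5589)
n_5 = (+0.3663, +0.9305)
n_6 = (-0.5039, +0.8638)
  (0,1): δ = 123.89°  ·
  (0,2): δ = 57.14°  ✓
  (0,3): δ = 6.60°  ✓
  (0,4): δ = 20.51°  ✓
  (0,5): δ = 55.04°  ✓
  (0,6): δ = 106.78°  ·
  (1,2): δ = 113.25°  ·
  (1,3): δ = 62.71°  ✓
  (1,4): δ = 35.60°  ✓
  (1,5): δ = 1.07°  ✓
  (1,6): δ = 50.67°  ✓
  (2,3): δ = 129.46°  ·
  (2,4): δ = 102.35°  ·
  (2,5): δ = 67.82°  ✓
  (2,6): δ = 16.08°  ✓
  (3,4): δ = 152.89°  ·
  (3,5): δ = 118.36°  ·
  (3,6): δ = 66.62°  ✓
  (4,5): δ = 145.47°  ·
  (4,6): δ = 93.73°  ·
  (5,6): δ = 128.26°  ·
antipodal pairs: 11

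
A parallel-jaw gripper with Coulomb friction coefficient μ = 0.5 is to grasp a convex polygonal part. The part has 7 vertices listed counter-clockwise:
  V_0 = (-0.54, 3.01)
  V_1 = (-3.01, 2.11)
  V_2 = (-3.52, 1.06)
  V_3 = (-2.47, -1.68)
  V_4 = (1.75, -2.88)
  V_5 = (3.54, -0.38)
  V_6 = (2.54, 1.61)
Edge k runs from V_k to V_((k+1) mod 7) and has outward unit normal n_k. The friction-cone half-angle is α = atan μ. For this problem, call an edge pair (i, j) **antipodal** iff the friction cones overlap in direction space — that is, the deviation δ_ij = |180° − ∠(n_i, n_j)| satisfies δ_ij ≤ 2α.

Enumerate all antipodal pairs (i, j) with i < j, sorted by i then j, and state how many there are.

α = atan 0.5 = 26.57°;  2α = 53.13°
n_0 = (-0.3424, +0.9396)
n_1 = (-0.8995, +0.4369)
n_2 = (-0.9338, -0.3578)
n_3 = (-0.2735, -0.9619)
n_4 = (+0.8131, -0.5822)
n_5 = (+0.8935, +0.4490)
n_6 = (+0.4138, +0.9104)
  (0,1): δ = 135.93°  ·
  (0,2): δ = 89.05°  ·
  (0,3): δ = 35.89°  ✓
  (0,4): δ = 34.38°  ✓
  (0,5): δ = 96.66°  ·
  (0,6): δ = 135.54°  ·
  (1,2): δ = 133.13°  ·
  (1,3): δ = 79.97°  ·
  (1,4): δ = 9.70°  ✓
  (1,5): δ = 52.59°  ✓
  (1,6): δ = 91.46°  ·
  (2,3): δ = 126.84°  ·
  (2,4): δ = 56.57°  ·
  (2,5): δ = 5.71°  ✓
  (2,6): δ = 44.59°  ✓
  (3,4): δ = 109.73°  ·
  (3,5): δ = 47.45°  ✓
  (3,6): δ = 8.57°  ✓
  (4,5): δ = 117.72°  ·
  (4,6): δ = 78.84°  ·
  (5,6): δ = 141.12°  ·
antipodal pairs: 8

count = 8; pairs: (0,3), (0,4), (1,4), (1,5), (2,5), (2,6), (3,5), (3,6)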